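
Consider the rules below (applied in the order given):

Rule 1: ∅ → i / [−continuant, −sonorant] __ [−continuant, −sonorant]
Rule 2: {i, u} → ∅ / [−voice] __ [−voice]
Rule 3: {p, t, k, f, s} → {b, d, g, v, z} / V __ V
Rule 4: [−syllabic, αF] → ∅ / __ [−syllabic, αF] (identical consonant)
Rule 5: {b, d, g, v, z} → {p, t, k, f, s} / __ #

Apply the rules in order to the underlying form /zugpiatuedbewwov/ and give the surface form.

Rule 1 (stop-cluster i-epenthesis): /g/ and /p/ form a stop–stop cluster, so [i] is inserted between them. /d/ and /b/ form a stop–stop cluster, so [i] is inserted between them. /zugpiatuedbewwov/ → zugipiatuedibewwov.
Rule 2 (high vowel syncope): no segment meets the environment; /zugipiatuedibewwov/ is unchanged.
Rule 3 (intervocalic voicing): /p/ is a voiceless obstruent between vowels /i/ and /i/, so it voices to [b]. /t/ is a voiceless obstruent between vowels /a/ and /u/, so it voices to [d]. /zugipiatuedibewwov/ → zugibiaduedibewwov.
Rule 4 (degemination): /ww/ is a geminate; the first /w/ deletes. /zugibiaduedibewwov/ → zugibiaduedibewov.
Rule 5 (final devoicing): /v/ is a voiced obstruent in word-final position, so it devoices to [f]. /zugibiaduedibewov/ → zugibiaduedibewof.

zugibiaduedibewof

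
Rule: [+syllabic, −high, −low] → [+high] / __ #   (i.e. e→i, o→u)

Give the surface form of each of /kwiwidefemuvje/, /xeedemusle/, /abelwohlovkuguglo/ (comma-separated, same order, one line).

kwiwidefemuvji, xeedemusli, abelwohlovkuguglu

/kwiwidefemuvje/: /e/ is a mid vowel in word-final position, so it raises to [i]. → [kwiwidefemuvji].
/xeedemusle/: /e/ is a mid vowel in word-final position, so it raises to [i]. → [xeedemusli].
/abelwohlovkuguglo/: /o/ is a mid vowel in word-final position, so it raises to [u]. → [abelwohlovkuguglu].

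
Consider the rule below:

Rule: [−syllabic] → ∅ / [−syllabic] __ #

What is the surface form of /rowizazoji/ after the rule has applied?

rowizazoji

No segment of /rowizazoji/ meets the structural description of the rule, so the form surfaces unchanged.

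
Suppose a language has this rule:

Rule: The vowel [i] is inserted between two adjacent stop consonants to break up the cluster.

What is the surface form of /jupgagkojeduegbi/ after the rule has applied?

jupigagikojeduegibi

/p/ and /g/ form a stop–stop cluster, so [i] is inserted between them.
/g/ and /k/ form a stop–stop cluster, so [i] is inserted between them.
/g/ and /b/ form a stop–stop cluster, so [i] is inserted between them.
Surface form: [jupigagikojeduegibi].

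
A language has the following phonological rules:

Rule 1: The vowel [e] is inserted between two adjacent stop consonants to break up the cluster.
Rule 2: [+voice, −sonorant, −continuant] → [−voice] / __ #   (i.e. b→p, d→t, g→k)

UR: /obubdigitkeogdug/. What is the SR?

obubedigitekeogeduk

Rule 1 (stop-cluster e-epenthesis): /b/ and /d/ form a stop–stop cluster, so [e] is inserted between them. /t/ and /k/ form a stop–stop cluster, so [e] is inserted between them. /g/ and /d/ form a stop–stop cluster, so [e] is inserted between them. /obubdigitkeogdug/ → obubedigitekeogedug.
Rule 2 (final devoicing): /g/ is a voiced stop in word-final position, so it devoices to [k]. /obubedigitekeogedug/ → obubedigitekeogeduk.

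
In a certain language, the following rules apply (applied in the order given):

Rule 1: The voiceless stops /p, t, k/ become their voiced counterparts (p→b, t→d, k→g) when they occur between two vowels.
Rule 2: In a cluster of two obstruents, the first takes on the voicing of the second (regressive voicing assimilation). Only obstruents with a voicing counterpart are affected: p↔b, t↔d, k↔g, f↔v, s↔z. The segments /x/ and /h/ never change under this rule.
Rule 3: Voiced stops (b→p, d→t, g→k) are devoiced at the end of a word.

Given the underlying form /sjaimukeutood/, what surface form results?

Rule 1 (intervocalic voicing): /k/ is a voiceless stop between vowels /u/ and /e/, so it voices to [g]. /t/ is a voiceless stop between vowels /u/ and /o/, so it voices to [d]. /sjaimukeutood/ → sjaimugeudood.
Rule 2 (regressive voicing assimilation): no segment meets the environment; /sjaimugeudood/ is unchanged.
Rule 3 (final devoicing): /d/ is a voiced stop in word-final position, so it devoices to [t]. /sjaimugeudood/ → sjaimugeudoot.

sjaimugeudoot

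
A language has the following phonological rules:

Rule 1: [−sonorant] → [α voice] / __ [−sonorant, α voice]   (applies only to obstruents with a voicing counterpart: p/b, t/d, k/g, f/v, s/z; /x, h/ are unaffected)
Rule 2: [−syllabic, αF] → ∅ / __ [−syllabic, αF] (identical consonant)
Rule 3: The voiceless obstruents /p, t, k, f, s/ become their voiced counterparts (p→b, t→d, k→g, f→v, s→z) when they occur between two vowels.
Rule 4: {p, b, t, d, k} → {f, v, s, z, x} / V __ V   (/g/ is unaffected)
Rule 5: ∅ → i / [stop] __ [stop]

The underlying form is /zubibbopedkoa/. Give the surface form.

zuvivovetikoa

Rule 1 (regressive voicing assimilation): /d/ precedes the voiceless obstruent /k/, so it devoices to [t] by assimilation. /zubibbopedkoa/ → zubibbopetkoa.
Rule 2 (degemination): /bb/ is a geminate; the first /b/ deletes. /zubibbopetkoa/ → zubibopetkoa.
Rule 3 (intervocalic voicing): /p/ is a voiceless obstruent between vowels /o/ and /e/, so it voices to [b]. /zubibopetkoa/ → zubibobetkoa.
Rule 4 (intervocalic spirantization): /b/ is a stop between vowels /u/ and /i/, so it spirantizes to the fricative [v]. /b/ is a stop between vowels /i/ and /o/, so it spirantizes to the fricative [v]. /b/ is a stop between vowels /o/ and /e/, so it spirantizes to the fricative [v]. /zubibobetkoa/ → zuvivovetkoa.
Rule 5 (stop-cluster i-epenthesis): /t/ and /k/ form a stop–stop cluster, so [i] is inserted between them. /zuvivovetkoa/ → zuvivovetikoa.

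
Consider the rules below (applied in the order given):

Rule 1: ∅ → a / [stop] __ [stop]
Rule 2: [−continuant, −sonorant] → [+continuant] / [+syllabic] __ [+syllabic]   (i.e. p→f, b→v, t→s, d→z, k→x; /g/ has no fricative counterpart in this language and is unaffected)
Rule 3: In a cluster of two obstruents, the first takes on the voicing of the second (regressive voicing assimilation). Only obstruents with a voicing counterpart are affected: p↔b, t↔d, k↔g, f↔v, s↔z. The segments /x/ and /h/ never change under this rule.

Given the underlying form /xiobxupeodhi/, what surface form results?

Rule 1 (stop-cluster a-epenthesis): no segment meets the environment; /xiobxupeodhi/ is unchanged.
Rule 2 (intervocalic spirantization): /p/ is a stop between vowels /u/ and /e/, so it spirantizes to the fricative [f]. /xiobxupeodhi/ → xiobxufeodhi.
Rule 3 (regressive voicing assimilation): /b/ precedes the voiceless obstruent /x/, so it devoices to [p] by assimilation. /d/ precedes the voiceless obstruent /h/, so it devoices to [t] by assimilation. /xiobxufeodhi/ → xiopxufeothi.

xiopxufeothi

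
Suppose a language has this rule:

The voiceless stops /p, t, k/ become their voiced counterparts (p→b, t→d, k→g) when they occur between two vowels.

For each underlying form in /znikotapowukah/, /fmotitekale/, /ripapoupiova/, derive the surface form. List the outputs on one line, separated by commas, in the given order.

/znikotapowukah/: /k/ is a voiceless stop between vowels /i/ and /o/, so it voices to [g]. /t/ is a voiceless stop between vowels /o/ and /a/, so it voices to [d]. /p/ is a voiceless stop between vowels /a/ and /o/, so it voices to [b]. /k/ is a voiceless stop between vowels /u/ and /a/, so it voices to [g]. → [znigodabowugah].
/fmotitekale/: /t/ is a voiceless stop between vowels /o/ and /i/, so it voices to [d]. /t/ is a voiceless stop between vowels /i/ and /e/, so it voices to [d]. /k/ is a voiceless stop between vowels /e/ and /a/, so it voices to [g]. → [fmodidegale].
/ripapoupiova/: /p/ is a voiceless stop between vowels /i/ and /a/, so it voices to [b]. /p/ is a voiceless stop between vowels /a/ and /o/, so it voices to [b]. /p/ is a voiceless stop between vowels /u/ and /i/, so it voices to [b]. → [ribaboubiova].

znigodabowugah, fmodidegale, ribaboubiova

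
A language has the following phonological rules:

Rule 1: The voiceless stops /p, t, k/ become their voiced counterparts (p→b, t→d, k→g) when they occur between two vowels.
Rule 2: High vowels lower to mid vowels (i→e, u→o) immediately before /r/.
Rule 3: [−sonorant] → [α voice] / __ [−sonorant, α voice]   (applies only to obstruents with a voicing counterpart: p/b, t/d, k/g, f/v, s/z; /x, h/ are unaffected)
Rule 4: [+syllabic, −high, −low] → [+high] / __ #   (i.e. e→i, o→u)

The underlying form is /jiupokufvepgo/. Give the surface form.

jiuboguvvebgu

Rule 1 (intervocalic voicing): /p/ is a voiceless stop between vowels /u/ and /o/, so it voices to [b]. /k/ is a voiceless stop between vowels /o/ and /u/, so it voices to [g]. /jiupokufvepgo/ → jiubogufvepgo.
Rule 2 (pre-rhotic lowering): no segment meets the environment; /jiubogufvepgo/ is unchanged.
Rule 3 (regressive voicing assimilation): /f/ precedes the voiced obstruent /v/, so it voices to [v] by assimilation. /p/ precedes the voiced obstruent /g/, so it voices to [b] by assimilation. /jiubogufvepgo/ → jiuboguvvebgo.
Rule 4 (final vowel raising): /o/ is a mid vowel in word-final position, so it raises to [u]. /jiuboguvvebgo/ → jiuboguvvebgu.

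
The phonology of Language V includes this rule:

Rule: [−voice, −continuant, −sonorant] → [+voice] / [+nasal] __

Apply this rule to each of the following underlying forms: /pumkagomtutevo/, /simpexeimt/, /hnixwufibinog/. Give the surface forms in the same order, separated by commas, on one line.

pumgagomdutevo, simbexeimd, hnixwufibinog

/pumkagomtutevo/: /k/ is a voiceless stop immediately after the nasal /m/, so it voices to [g]. /t/ is a voiceless stop immediately after the nasal /m/, so it voices to [d]. → [pumgagomdutevo].
/simpexeimt/: /p/ is a voiceless stop immediately after the nasal /m/, so it voices to [b]. /t/ is a voiceless stop immediately after the nasal /m/, so it voices to [d]. → [simbexeimd].
/hnixwufibinog/: the rule's environment is not met; surfaces unchanged as [hnixwufibinog].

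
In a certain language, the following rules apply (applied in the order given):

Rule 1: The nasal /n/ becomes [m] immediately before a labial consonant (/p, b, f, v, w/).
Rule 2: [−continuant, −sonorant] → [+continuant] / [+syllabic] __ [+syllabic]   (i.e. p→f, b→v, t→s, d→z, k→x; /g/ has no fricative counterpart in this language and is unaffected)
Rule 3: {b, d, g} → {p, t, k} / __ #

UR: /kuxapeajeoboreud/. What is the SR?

Rule 1 (nasal place assimilation): no segment meets the environment; /kuxapeajeoboreud/ is unchanged.
Rule 2 (intervocalic spirantization): /p/ is a stop between vowels /a/ and /e/, so it spirantizes to the fricative [f]. /b/ is a stop between vowels /o/ and /o/, so it spirantizes to the fricative [v]. /kuxapeajeoboreud/ → kuxafeajeovoreud.
Rule 3 (final devoicing): /d/ is a voiced stop in word-final position, so it devoices to [t]. /kuxafeajeovoreud/ → kuxafeajeovoreut.

kuxafeajeovoreut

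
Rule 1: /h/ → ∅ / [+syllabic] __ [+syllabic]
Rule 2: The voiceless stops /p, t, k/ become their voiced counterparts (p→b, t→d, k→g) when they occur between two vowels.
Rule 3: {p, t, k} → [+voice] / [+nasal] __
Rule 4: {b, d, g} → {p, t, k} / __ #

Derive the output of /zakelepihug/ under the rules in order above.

Rule 1 (intervocalic h-deletion): /h/ occurs between vowels /i/ and /u/, so it deletes. /zakelepihug/ → zakelepiug.
Rule 2 (intervocalic voicing): /k/ is a voiceless stop between vowels /a/ and /e/, so it voices to [g]. /p/ is a voiceless stop between vowels /e/ and /i/, so it voices to [b]. /zakelepiug/ → zagelebiug.
Rule 3 (post-nasal voicing): no segment meets the environment; /zagelebiug/ is unchanged.
Rule 4 (final devoicing): /g/ is a voiced stop in word-final position, so it devoices to [k]. /zagelebiug/ → zagelebiuk.

zagelebiuk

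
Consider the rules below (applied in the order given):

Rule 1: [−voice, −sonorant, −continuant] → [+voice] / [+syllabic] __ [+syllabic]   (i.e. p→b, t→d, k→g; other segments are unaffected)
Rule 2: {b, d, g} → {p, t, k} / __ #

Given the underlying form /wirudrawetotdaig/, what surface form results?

wirudrawedotdaik

Rule 1 (intervocalic voicing): /t/ is a voiceless stop between vowels /e/ and /o/, so it voices to [d]. /wirudrawetotdaig/ → wirudrawedotdaig.
Rule 2 (final devoicing): /g/ is a voiced stop in word-final position, so it devoices to [k]. /wirudrawedotdaig/ → wirudrawedotdaik.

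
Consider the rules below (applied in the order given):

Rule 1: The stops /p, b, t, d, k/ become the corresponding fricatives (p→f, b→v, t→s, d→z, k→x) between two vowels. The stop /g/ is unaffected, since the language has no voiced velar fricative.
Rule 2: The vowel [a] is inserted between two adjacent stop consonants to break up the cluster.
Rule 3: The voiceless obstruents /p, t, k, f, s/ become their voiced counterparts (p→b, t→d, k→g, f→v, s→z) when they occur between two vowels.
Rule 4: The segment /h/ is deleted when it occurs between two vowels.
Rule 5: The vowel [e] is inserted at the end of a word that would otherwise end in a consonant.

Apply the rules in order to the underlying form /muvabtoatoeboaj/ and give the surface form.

muvabadoazoevoaje

Rule 1 (intervocalic spirantization): /t/ is a stop between vowels /a/ and /o/, so it spirantizes to the fricative [s]. /b/ is a stop between vowels /e/ and /o/, so it spirantizes to the fricative [v]. /muvabtoatoeboaj/ → muvabtoasoevoaj.
Rule 2 (stop-cluster a-epenthesis): /b/ and /t/ form a stop–stop cluster, so [a] is inserted between them. /muvabtoasoevoaj/ → muvabatoasoevoaj.
Rule 3 (intervocalic voicing): /t/ is a voiceless obstruent between vowels /a/ and /o/, so it voices to [d]. /s/ is a voiceless obstruent between vowels /a/ and /o/, so it voices to [z]. /muvabatoasoevoaj/ → muvabadoazoevoaj.
Rule 4 (intervocalic h-deletion): no segment meets the environment; /muvabadoazoevoaj/ is unchanged.
Rule 5 (final e-epenthesis): the form ends in the consonant /j/, so [e] is inserted word-finally. /muvabadoazoevoaj/ → muvabadoazoevoaje.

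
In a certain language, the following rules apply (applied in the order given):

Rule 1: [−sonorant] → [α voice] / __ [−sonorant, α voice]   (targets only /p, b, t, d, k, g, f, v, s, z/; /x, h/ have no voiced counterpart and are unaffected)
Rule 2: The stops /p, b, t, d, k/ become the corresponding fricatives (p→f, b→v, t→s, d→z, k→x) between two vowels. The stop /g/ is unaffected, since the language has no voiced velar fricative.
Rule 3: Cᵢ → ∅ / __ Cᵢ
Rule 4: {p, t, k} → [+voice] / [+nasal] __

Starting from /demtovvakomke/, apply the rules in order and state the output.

Rule 1 (regressive voicing assimilation): no segment meets the environment; /demtovvakomke/ is unchanged.
Rule 2 (intervocalic spirantization): /k/ is a stop between vowels /a/ and /o/, so it spirantizes to the fricative [x]. /demtovvakomke/ → demtovvaxomke.
Rule 3 (degemination): /vv/ is a geminate; the first /v/ deletes. /demtovvaxomke/ → demtovaxomke.
Rule 4 (post-nasal voicing): /t/ is a voiceless stop immediately after the nasal /m/, so it voices to [d]. /k/ is a voiceless stop immediately after the nasal /m/, so it voices to [g]. /demtovaxomke/ → demdovaxomge.

demdovaxomge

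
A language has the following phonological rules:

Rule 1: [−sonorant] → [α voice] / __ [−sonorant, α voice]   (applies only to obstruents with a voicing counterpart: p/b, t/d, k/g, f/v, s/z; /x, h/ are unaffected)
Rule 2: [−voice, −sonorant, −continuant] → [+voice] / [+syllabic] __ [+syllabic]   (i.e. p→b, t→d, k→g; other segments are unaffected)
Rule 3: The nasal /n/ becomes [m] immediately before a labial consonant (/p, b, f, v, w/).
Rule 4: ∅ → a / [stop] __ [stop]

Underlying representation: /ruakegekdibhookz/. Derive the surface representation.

ruagegegadiphoogz

Rule 1 (regressive voicing assimilation): /k/ precedes the voiced obstruent /d/, so it voices to [g] by assimilation. /b/ precedes the voiceless obstruent /h/, so it devoices to [p] by assimilation. /k/ precedes the voiced obstruent /z/, so it voices to [g] by assimilation. /ruakegekdibhookz/ → ruakegegdiphoogz.
Rule 2 (intervocalic voicing): /k/ is a voiceless stop between vowels /a/ and /e/, so it voices to [g]. /ruakegegdiphoogz/ → ruagegegdiphoogz.
Rule 3 (nasal place assimilation): no segment meets the environment; /ruagegegdiphoogz/ is unchanged.
Rule 4 (stop-cluster a-epenthesis): /g/ and /d/ form a stop–stop cluster, so [a] is inserted between them. /ruagegegdiphoogz/ → ruagegegadiphoogz.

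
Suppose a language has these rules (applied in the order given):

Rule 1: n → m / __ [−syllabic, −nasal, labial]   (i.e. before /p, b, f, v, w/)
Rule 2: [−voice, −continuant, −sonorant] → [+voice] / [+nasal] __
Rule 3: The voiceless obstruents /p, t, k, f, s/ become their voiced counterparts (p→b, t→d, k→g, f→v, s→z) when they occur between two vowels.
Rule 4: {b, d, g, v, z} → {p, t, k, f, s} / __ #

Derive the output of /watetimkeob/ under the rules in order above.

wadedimgeop

Rule 1 (nasal place assimilation): no segment meets the environment; /watetimkeob/ is unchanged.
Rule 2 (post-nasal voicing): /k/ is a voiceless stop immediately after the nasal /m/, so it voices to [g]. /watetimkeob/ → watetimgeob.
Rule 3 (intervocalic voicing): /t/ is a voiceless obstruent between vowels /a/ and /e/, so it voices to [d]. /t/ is a voiceless obstruent between vowels /e/ and /i/, so it voices to [d]. /watetimgeob/ → wadedimgeob.
Rule 4 (final devoicing): /b/ is a voiced obstruent in word-final position, so it devoices to [p]. /wadedimgeob/ → wadedimgeop.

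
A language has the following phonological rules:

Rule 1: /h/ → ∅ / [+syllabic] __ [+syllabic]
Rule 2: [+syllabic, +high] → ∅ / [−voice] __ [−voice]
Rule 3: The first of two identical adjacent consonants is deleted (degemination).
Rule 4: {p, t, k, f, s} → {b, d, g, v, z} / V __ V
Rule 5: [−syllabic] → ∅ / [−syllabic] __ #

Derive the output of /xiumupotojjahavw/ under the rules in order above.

Rule 1 (intervocalic h-deletion): /h/ occurs between vowels /a/ and /a/, so it deletes. /xiumupotojjahavw/ → xiumupotojjaavw.
Rule 2 (high vowel syncope): no segment meets the environment; /xiumupotojjaavw/ is unchanged.
Rule 3 (degemination): /jj/ is a geminate; the first /j/ deletes. /xiumupotojjaavw/ → xiumupotojaavw.
Rule 4 (intervocalic voicing): /p/ is a voiceless obstruent between vowels /u/ and /o/, so it voices to [b]. /t/ is a voiceless obstruent between vowels /o/ and /o/, so it voices to [d]. /xiumupotojaavw/ → xiumubodojaavw.
Rule 5 (final cluster simplification): /w/ is the second consonant of a word-final cluster /vw/, so it deletes. /xiumubodojaavw/ → xiumubodojaav.

xiumubodojaav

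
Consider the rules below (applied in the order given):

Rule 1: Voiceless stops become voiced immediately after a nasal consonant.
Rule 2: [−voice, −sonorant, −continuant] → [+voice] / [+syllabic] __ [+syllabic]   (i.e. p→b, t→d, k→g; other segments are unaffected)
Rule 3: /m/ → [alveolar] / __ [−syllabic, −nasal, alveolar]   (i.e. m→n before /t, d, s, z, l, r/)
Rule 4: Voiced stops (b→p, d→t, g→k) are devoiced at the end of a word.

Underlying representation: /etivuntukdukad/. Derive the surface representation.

Rule 1 (post-nasal voicing): /t/ is a voiceless stop immediately after the nasal /n/, so it voices to [d]. /etivuntukdukad/ → etivundukdukad.
Rule 2 (intervocalic voicing): /t/ is a voiceless stop between vowels /e/ and /i/, so it voices to [d]. /k/ is a voiceless stop between vowels /u/ and /a/, so it voices to [g]. /etivundukdukad/ → edivundukdugad.
Rule 3 (nasal place assimilation): no segment meets the environment; /edivundukdugad/ is unchanged.
Rule 4 (final devoicing): /d/ is a voiced stop in word-final position, so it devoices to [t]. /edivundukdugad/ → edivundukdugat.

edivundukdugat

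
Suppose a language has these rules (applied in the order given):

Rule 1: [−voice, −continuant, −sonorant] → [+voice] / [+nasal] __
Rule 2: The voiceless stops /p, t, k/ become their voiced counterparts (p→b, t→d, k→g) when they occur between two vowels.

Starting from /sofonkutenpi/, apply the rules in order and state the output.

sofongudenbi

Rule 1 (post-nasal voicing): /k/ is a voiceless stop immediately after the nasal /n/, so it voices to [g]. /p/ is a voiceless stop immediately after the nasal /n/, so it voices to [b]. /sofonkutenpi/ → sofongutenbi.
Rule 2 (intervocalic voicing): /t/ is a voiceless stop between vowels /u/ and /e/, so it voices to [d]. /sofongutenbi/ → sofongudenbi.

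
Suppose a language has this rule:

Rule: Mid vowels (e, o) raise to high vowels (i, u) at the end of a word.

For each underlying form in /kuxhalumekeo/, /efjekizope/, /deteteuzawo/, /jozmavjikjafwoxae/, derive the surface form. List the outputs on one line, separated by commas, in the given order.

/kuxhalumekeo/: /o/ is a mid vowel in word-final position, so it raises to [u]. → [kuxhalumekeu].
/efjekizope/: /e/ is a mid vowel in word-final position, so it raises to [i]. → [efjekizopi].
/deteteuzawo/: /o/ is a mid vowel in word-final position, so it raises to [u]. → [deteteuzawu].
/jozmavjikjafwoxae/: /e/ is a mid vowel in word-final position, so it raises to [i]. → [jozmavjikjafwoxai].

kuxhalumekeu, efjekizopi, deteteuzawu, jozmavjikjafwoxai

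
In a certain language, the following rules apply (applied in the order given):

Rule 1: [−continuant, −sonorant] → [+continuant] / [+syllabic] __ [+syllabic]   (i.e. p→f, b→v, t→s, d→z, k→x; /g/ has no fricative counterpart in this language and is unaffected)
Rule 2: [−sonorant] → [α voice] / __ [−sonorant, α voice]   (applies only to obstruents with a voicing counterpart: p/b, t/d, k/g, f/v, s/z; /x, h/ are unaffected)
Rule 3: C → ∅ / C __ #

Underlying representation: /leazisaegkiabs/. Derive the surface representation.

leazisaekkiap

Rule 1 (intervocalic spirantization): no segment meets the environment; /leazisaegkiabs/ is unchanged.
Rule 2 (regressive voicing assimilation): /g/ precedes the voiceless obstruent /k/, so it devoices to [k] by assimilation. /b/ precedes the voiceless obstruent /s/, so it devoices to [p] by assimilation. /leazisaegkiabs/ → leazisaekkiaps.
Rule 3 (final cluster simplification): /s/ is the second consonant of a word-final cluster /ps/, so it deletes. /leazisaekkiaps/ → leazisaekkiap.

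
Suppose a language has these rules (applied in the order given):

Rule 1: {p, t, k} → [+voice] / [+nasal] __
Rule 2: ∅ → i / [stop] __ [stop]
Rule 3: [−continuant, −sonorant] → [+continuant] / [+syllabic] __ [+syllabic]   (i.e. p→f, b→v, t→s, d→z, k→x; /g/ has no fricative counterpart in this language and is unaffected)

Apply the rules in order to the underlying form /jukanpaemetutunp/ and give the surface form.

juxanbaemesusunb

Rule 1 (post-nasal voicing): /p/ is a voiceless stop immediately after the nasal /n/, so it voices to [b]. /p/ is a voiceless stop immediately after the nasal /n/, so it voices to [b]. /jukanpaemetutunp/ → jukanbaemetutunb.
Rule 2 (stop-cluster i-epenthesis): no segment meets the environment; /jukanbaemetutunb/ is unchanged.
Rule 3 (intervocalic spirantization): /k/ is a stop between vowels /u/ and /a/, so it spirantizes to the fricative [x]. /t/ is a stop between vowels /e/ and /u/, so it spirantizes to the fricative [s]. /t/ is a stop between vowels /u/ and /u/, so it spirantizes to the fricative [s]. /jukanbaemetutunb/ → juxanbaemesusunb.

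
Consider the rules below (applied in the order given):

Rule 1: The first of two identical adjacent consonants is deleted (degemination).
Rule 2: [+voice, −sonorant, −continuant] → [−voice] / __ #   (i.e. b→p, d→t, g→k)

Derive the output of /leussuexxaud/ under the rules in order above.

leusuexaut

Rule 1 (degemination): /ss/ is a geminate; the first /s/ deletes. /xx/ is a geminate; the first /x/ deletes. /leussuexxaud/ → leusuexaud.
Rule 2 (final devoicing): /d/ is a voiced stop in word-final position, so it devoices to [t]. /leusuexaud/ → leusuexaut.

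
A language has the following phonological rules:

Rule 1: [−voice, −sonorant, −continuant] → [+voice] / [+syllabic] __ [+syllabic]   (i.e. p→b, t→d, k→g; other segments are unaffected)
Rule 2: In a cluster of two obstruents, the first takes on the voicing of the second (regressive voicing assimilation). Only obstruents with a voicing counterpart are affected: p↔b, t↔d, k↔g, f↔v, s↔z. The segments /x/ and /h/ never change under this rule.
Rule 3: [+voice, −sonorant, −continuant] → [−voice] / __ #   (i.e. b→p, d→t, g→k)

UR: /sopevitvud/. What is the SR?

Rule 1 (intervocalic voicing): /p/ is a voiceless stop between vowels /o/ and /e/, so it voices to [b]. /sopevitvud/ → sobevitvud.
Rule 2 (regressive voicing assimilation): /t/ precedes the voiced obstruent /v/, so it voices to [d] by assimilation. /sobevitvud/ → sobevidvud.
Rule 3 (final devoicing): /d/ is a voiced stop in word-final position, so it devoices to [t]. /sobevidvud/ → sobevidvut.

sobevidvut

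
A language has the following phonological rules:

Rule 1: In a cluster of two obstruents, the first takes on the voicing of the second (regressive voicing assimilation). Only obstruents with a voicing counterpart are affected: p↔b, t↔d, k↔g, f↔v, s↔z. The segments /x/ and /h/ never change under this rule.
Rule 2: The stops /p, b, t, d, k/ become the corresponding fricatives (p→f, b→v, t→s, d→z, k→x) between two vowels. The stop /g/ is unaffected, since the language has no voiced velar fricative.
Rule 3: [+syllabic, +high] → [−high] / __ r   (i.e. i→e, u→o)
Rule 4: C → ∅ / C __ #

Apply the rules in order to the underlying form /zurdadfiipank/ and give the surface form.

zordatfiifan

Rule 1 (regressive voicing assimilation): /d/ precedes the voiceless obstruent /f/, so it devoices to [t] by assimilation. /zurdadfiipank/ → zurdatfiipank.
Rule 2 (intervocalic spirantization): /p/ is a stop between vowels /i/ and /a/, so it spirantizes to the fricative [f]. /zurdatfiipank/ → zurdatfiifank.
Rule 3 (pre-rhotic lowering): /u/ is a high vowel immediately before /r/, so it lowers to [o]. /zurdatfiifank/ → zordatfiifank.
Rule 4 (final cluster simplification): /k/ is the second consonant of a word-final cluster /nk/, so it deletes. /zordatfiifank/ → zordatfiifan.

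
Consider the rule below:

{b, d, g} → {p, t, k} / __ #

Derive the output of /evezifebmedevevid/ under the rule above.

/d/ is a voiced stop in word-final position, so it devoices to [t].
The other instances of /b/, /d/ do not occur in the required environment and remain unchanged.
Surface form: [evezifebmedevevit].

evezifebmedevevit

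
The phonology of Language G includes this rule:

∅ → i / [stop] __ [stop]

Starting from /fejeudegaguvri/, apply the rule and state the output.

No segment of /fejeudegaguvri/ meets the structural description of the rule, so the form surfaces unchanged.

fejeudegaguvri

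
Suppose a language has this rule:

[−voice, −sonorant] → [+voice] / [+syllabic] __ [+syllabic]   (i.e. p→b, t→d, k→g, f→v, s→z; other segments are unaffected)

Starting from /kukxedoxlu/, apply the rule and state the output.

kukxedoxlu

No segment of /kukxedoxlu/ meets the structural description of the rule, so the form surfaces unchanged.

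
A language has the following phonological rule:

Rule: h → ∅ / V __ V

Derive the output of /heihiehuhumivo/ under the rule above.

heiieuumivo

/h/ occurs between vowels /i/ and /i/, so it deletes.
/h/ occurs between vowels /e/ and /u/, so it deletes.
/h/ occurs between vowels /u/ and /u/, so it deletes.
Surface form: [heiieuumivo].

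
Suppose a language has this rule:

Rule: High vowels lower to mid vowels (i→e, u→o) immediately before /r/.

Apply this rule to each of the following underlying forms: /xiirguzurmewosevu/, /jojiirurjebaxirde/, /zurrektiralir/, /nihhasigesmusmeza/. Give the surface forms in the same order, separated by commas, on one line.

xierguzormewosevu, jojierorjebaxerde, zorrekteraler, nihhasigesmusmeza

/xiirguzurmewosevu/: /i/ is a high vowel immediately before /r/, so it lowers to [e]. /u/ is a high vowel immediately before /r/, so it lowers to [o]. → [xierguzormewosevu].
/jojiirurjebaxirde/: /i/ is a high vowel immediately before /r/, so it lowers to [e]. /u/ is a high vowel immediately before /r/, so it lowers to [o]. /i/ is a high vowel immediately before /r/, so it lowers to [e]. → [jojierorjebaxerde].
/zurrektiralir/: /u/ is a high vowel immediately before /r/, so it lowers to [o]. /i/ is a high vowel immediately before /r/, so it lowers to [e]. /i/ is a high vowel immediately before /r/, so it lowers to [e]. → [zorrekteraler].
/nihhasigesmusmeza/: the rule's environment is not met; surfaces unchanged as [nihhasigesmusmeza].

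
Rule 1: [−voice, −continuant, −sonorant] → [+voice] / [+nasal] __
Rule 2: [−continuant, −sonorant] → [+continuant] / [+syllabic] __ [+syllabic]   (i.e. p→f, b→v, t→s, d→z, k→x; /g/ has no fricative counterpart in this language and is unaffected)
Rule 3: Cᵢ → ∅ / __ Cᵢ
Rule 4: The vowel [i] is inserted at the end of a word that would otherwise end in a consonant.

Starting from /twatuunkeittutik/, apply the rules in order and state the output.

Rule 1 (post-nasal voicing): /k/ is a voiceless stop immediately after the nasal /n/, so it voices to [g]. /twatuunkeittutik/ → twatuungeittutik.
Rule 2 (intervocalic spirantization): /t/ is a stop between vowels /a/ and /u/, so it spirantizes to the fricative [s]. /t/ is a stop between vowels /u/ and /i/, so it spirantizes to the fricative [s]. /twatuungeittutik/ → twasuungeittusik.
Rule 3 (degemination): /tt/ is a geminate; the first /t/ deletes. /twasuungeittusik/ → twasuungeitusik.
Rule 4 (final i-epenthesis): the form ends in the consonant /k/, so [i] is inserted word-finally. /twasuungeitusik/ → twasuungeitusiki.

twasuungeitusiki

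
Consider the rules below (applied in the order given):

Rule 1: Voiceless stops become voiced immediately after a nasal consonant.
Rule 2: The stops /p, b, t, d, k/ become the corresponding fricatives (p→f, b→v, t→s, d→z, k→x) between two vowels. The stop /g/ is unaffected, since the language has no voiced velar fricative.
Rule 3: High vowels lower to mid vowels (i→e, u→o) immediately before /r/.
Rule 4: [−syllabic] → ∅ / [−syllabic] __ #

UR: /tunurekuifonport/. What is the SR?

tunorexuifonbor

Rule 1 (post-nasal voicing): /p/ is a voiceless stop immediately after the nasal /n/, so it voices to [b]. /tunurekuifonport/ → tunurekuifonbort.
Rule 2 (intervocalic spirantization): /k/ is a stop between vowels /e/ and /u/, so it spirantizes to the fricative [x]. /tunurekuifonbort/ → tunurexuifonbort.
Rule 3 (pre-rhotic lowering): /u/ is a high vowel immediately before /r/, so it lowers to [o]. /tunurexuifonbort/ → tunorexuifonbort.
Rule 4 (final cluster simplification): /t/ is the second consonant of a word-final cluster /rt/, so it deletes. /tunorexuifonbort/ → tunorexuifonbor.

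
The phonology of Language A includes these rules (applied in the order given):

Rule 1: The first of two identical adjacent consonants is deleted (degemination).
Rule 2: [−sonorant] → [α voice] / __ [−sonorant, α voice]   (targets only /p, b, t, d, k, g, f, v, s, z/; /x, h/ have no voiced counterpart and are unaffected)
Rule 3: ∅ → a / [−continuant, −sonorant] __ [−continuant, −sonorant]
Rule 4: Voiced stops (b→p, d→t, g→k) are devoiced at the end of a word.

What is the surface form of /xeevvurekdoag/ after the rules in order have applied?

xeevuregadoak

Rule 1 (degemination): /vv/ is a geminate; the first /v/ deletes. /xeevvurekdoag/ → xeevurekdoag.
Rule 2 (regressive voicing assimilation): /k/ precedes the voiced obstruent /d/, so it voices to [g] by assimilation. /xeevurekdoag/ → xeevuregdoag.
Rule 3 (stop-cluster a-epenthesis): /g/ and /d/ form a stop–stop cluster, so [a] is inserted between them. /xeevuregdoag/ → xeevuregadoag.
Rule 4 (final devoicing): /g/ is a voiced stop in word-final position, so it devoices to [k]. /xeevuregadoag/ → xeevuregadoak.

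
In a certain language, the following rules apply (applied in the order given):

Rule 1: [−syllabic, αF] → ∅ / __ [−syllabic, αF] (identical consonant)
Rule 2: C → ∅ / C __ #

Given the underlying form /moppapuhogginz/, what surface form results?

mopapuhogin

Rule 1 (degemination): /pp/ is a geminate; the first /p/ deletes. /gg/ is a geminate; the first /g/ deletes. /moppapuhogginz/ → mopapuhoginz.
Rule 2 (final cluster simplification): /z/ is the second consonant of a word-final cluster /nz/, so it deletes. /mopapuhoginz/ → mopapuhogin.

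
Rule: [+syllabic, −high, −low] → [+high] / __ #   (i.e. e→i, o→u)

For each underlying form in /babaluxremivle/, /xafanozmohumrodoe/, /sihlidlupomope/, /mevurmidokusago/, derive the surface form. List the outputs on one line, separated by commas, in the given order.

babaluxremivli, xafanozmohumrodoi, sihlidlupomopi, mevurmidokusagu

/babaluxremivle/: /e/ is a mid vowel in word-final position, so it raises to [i]. → [babaluxremivli].
/xafanozmohumrodoe/: /e/ is a mid vowel in word-final position, so it raises to [i]. → [xafanozmohumrodoi].
/sihlidlupomope/: /e/ is a mid vowel in word-final position, so it raises to [i]. → [sihlidlupomopi].
/mevurmidokusago/: /o/ is a mid vowel in word-final position, so it raises to [u]. → [mevurmidokusagu].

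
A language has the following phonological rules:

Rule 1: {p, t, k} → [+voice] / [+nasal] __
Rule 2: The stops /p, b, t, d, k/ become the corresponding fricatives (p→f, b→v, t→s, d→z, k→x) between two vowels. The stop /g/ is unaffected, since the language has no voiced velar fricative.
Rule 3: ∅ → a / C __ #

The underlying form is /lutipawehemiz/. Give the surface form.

Rule 1 (post-nasal voicing): no segment meets the environment; /lutipawehemiz/ is unchanged.
Rule 2 (intervocalic spirantization): /t/ is a stop between vowels /u/ and /i/, so it spirantizes to the fricative [s]. /p/ is a stop between vowels /i/ and /a/, so it spirantizes to the fricative [f]. /lutipawehemiz/ → lusifawehemiz.
Rule 3 (final a-epenthesis): the form ends in the consonant /z/, so [a] is inserted word-finally. /lusifawehemiz/ → lusifawehemiza.

lusifawehemiza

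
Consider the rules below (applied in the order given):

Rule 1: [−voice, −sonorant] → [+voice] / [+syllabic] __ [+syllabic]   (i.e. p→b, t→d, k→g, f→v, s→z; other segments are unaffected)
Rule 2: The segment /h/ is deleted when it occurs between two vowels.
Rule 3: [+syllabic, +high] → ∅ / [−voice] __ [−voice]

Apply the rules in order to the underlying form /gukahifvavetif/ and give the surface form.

gugaifvavedif

Rule 1 (intervocalic voicing): /k/ is a voiceless obstruent between vowels /u/ and /a/, so it voices to [g]. /t/ is a voiceless obstruent between vowels /e/ and /i/, so it voices to [d]. /gukahifvavetif/ → gugahifvavedif.
Rule 2 (intervocalic h-deletion): /h/ occurs between vowels /a/ and /i/, so it deletes. /gugahifvavedif/ → gugaifvavedif.
Rule 3 (high vowel syncope): no segment meets the environment; /gugaifvavedif/ is unchanged.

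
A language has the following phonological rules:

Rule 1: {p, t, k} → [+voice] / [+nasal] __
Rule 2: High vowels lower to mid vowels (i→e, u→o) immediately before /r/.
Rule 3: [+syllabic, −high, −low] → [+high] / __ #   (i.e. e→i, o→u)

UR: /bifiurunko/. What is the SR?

Rule 1 (post-nasal voicing): /k/ is a voiceless stop immediately after the nasal /n/, so it voices to [g]. /bifiurunko/ → bifiurungo.
Rule 2 (pre-rhotic lowering): /u/ is a high vowel immediately before /r/, so it lowers to [o]. /bifiurungo/ → bifiorungo.
Rule 3 (final vowel raising): /o/ is a mid vowel in word-final position, so it raises to [u]. /bifiorungo/ → bifiorungu.

bifiorungu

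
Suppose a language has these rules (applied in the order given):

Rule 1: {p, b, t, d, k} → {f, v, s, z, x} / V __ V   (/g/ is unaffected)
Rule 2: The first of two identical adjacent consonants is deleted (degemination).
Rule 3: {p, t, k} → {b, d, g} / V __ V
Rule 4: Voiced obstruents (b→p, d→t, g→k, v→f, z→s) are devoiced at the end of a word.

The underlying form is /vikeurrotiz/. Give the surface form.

Rule 1 (intervocalic spirantization): /k/ is a stop between vowels /i/ and /e/, so it spirantizes to the fricative [x]. /t/ is a stop between vowels /o/ and /i/, so it spirantizes to the fricative [s]. /vikeurrotiz/ → vixeurrosiz.
Rule 2 (degemination): /rr/ is a geminate; the first /r/ deletes. /vixeurrosiz/ → vixeurosiz.
Rule 3 (intervocalic voicing): no segment meets the environment; /vixeurosiz/ is unchanged.
Rule 4 (final devoicing): /z/ is a voiced obstruent in word-final position, so it devoices to [s]. /vixeurosiz/ → vixeurosis.

vixeurosis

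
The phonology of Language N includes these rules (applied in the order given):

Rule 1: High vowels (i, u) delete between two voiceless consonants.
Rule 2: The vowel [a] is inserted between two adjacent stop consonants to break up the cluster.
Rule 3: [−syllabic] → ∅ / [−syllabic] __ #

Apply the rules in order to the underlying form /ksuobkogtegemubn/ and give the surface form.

Rule 1 (high vowel syncope): no segment meets the environment; /ksuobkogtegemubn/ is unchanged.
Rule 2 (stop-cluster a-epenthesis): /b/ and /k/ form a stop–stop cluster, so [a] is inserted between them. /g/ and /t/ form a stop–stop cluster, so [a] is inserted between them. /ksuobkogtegemubn/ → ksuobakogategemubn.
Rule 3 (final cluster simplification): /n/ is the second consonant of a word-final cluster /bn/, so it deletes. /ksuobakogategemubn/ → ksuobakogategemub.

ksuobakogategemub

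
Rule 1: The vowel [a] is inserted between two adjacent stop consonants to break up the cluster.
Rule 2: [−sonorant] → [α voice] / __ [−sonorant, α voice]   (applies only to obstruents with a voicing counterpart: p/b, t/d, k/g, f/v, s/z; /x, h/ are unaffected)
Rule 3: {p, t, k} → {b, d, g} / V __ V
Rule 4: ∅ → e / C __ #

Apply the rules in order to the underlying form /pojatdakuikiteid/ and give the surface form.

Rule 1 (stop-cluster a-epenthesis): /t/ and /d/ form a stop–stop cluster, so [a] is inserted between them. /pojatdakuikiteid/ → pojatadakuikiteid.
Rule 2 (regressive voicing assimilation): no segment meets the environment; /pojatadakuikiteid/ is unchanged.
Rule 3 (intervocalic voicing): /t/ is a voiceless stop between vowels /a/ and /a/, so it voices to [d]. /k/ is a voiceless stop between vowels /a/ and /u/, so it voices to [g]. /k/ is a voiceless stop between vowels /i/ and /i/, so it voices to [g]. /t/ is a voiceless stop between vowels /i/ and /e/, so it voices to [d]. /pojatadakuikiteid/ → pojadadaguigideid.
Rule 4 (final e-epenthesis): the form ends in the consonant /d/, so [e] is inserted word-finally. /pojadadaguigideid/ → pojadadaguigideide.

pojadadaguigideide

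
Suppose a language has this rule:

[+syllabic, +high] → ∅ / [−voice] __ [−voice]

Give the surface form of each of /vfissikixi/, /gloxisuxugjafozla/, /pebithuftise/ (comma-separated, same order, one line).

vfsskxi, gloxsxugjafozla, pebithftse

/vfissikixi/: /i/ is a high vowel flanked by voiceless consonants /f/ and /s/, so it deletes. /i/ is a high vowel flanked by voiceless consonants /s/ and /k/, so it deletes. /i/ is a high vowel flanked by voiceless consonants /k/ and /x/, so it deletes. → [vfsskxi].
/gloxisuxugjafozla/: /i/ is a high vowel flanked by voiceless consonants /x/ and /s/, so it deletes. /u/ is a high vowel flanked by voiceless consonants /s/ and /x/, so it deletes. → [gloxsxugjafozla].
/pebithuftise/: /u/ is a high vowel flanked by voiceless consonants /h/ and /f/, so it deletes. /i/ is a high vowel flanked by voiceless consonants /t/ and /s/, so it deletes. → [pebithftse].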